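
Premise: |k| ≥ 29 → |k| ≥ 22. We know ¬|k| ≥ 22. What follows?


Modus tollens: P → Q, ¬Q ⊢ ¬P
P: |k| ≥ 29
Q: |k| ≥ 22
We have P → Q and Q is false.
By modus tollens, P must be false.

It is not the case that |k| ≥ 29


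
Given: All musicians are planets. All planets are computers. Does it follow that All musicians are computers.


Premise 1: All musicians are planets.
Premise 2: All planets are computers.
Conclusion: All musicians are computers.
Barbara syllogism (AAA-1): All A are B, All B are C → All A are C.
Middle term (planets) distributed in premise 2.

Valid


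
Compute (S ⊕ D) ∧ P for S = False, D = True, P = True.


S = False, D = True, P = True
Step 1: S ⊕ D = False XOR True = True
Step 2: True ∧ P = True AND True = True
XOR true when exactly one of S,D is true; then AND with P.

True


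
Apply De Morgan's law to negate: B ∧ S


De Morgan's law: ¬(P ∧ Q) ≡ ¬P ∨ ¬Q
¬(B ∧ S) = ¬B ∨ ¬S

¬B ∨ ¬S


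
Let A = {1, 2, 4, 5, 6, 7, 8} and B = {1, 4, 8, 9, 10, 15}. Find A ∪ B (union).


A = {1, 2, 4, 5, 6, 7, 8}
B = {1, 4, 8, 9, 10, 15}
Operation: union
All elements combined: 1, 2, 4, 5, 6, 7, 8, 9, 10, 15

{1, 2, 4, 5, 6, 7, 8, 9, 10, 15}


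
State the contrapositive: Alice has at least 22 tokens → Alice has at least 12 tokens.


Original: If Alice has at least 22 tokens, then Alice has at least 12 tokens
Contrapositive: If ¬Q, then ¬P
Negate Q: not (Alice has at least 12 tokens)
Negate P: not (Alice has at least 22 tokens)

If not (Alice has at least 12 tokens), then not (Alice has at least 22 tokens).


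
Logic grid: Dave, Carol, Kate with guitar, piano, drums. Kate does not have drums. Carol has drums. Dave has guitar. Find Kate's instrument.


From clues:
  Carol → drums
  Dave → guitar
By elimination, Kate gets the remaining.

piano


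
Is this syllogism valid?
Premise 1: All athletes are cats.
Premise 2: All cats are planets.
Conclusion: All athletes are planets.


Premise 1: All athletes are cats.
Premise 2: All cats are planets.
Conclusion: All athletes are planets.
Barbara syllogism (AAA-1): All A are B, All B are C → All A are C.
Middle term (cats) distributed in premise 2.

Valid


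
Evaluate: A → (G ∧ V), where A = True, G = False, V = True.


A = True, G = False, V = True
Step 1: G ∧ V = False AND True = False
Step 2: A → (False): false only when A=True and consequent=False.
Result: False

False


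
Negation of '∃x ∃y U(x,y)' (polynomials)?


Original: ∃x ∃y U(x,y)
Rule: ¬∀→∃, ¬∃→∀, negate predicate.
Negation: ∀x ∀y ¬U(x,y)

∀x ∀y ¬U(x,y)


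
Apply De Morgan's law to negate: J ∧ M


De Morgan's law: ¬(P ∧ Q) ≡ ¬P ∨ ¬Q
¬(J ∧ M) = ¬J ∨ ¬M

¬J ∨ ¬M


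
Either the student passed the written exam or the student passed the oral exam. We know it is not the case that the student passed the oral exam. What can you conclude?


Disjunctive syllogism: P ∨ Q, ¬P ⊢ Q
Disjunction: the student passed the written exam ∨ the student passed the oral exam
We know it is not the case that the student passed the oral exam.
By disjunctive syllogism, the other disjunct must be true.

The student passed the written exam


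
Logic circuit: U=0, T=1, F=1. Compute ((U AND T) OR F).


U AND T = 0&1 = 0
0 OR 1 = 1

1


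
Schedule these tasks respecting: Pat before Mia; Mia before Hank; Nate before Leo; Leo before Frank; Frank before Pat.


Constraints: Pat before Mia; Mia before Hank; Nate before Leo; Leo before Frank; Frank before Pat
Method: repeatedly schedule the remaining task that has no remaining task required before it.
  Step 1: remaining {Nate, Hank, Frank, Mia, Pat, Leo}; every task except Nate still has a predecessor pending → schedule Nate.
  Step 2: remaining {Hank, Frank, Mia, Pat, Leo}; every task except Leo still has a predecessor pending → schedule Leo.
  Step 3: remaining {Hank, Frank, Mia, Pat}; every task except Frank still has a predecessor pending → schedule Frank.
  Step 4: remaining {Hank, Mia, Pat}; every task except Pat still has a predecessor pending → schedule Pat.
  Step 5: remaining {Hank, Mia}; every task except Mia still has a predecessor pending → schedule Mia.
  Step 6: only Hank remains → schedule Hank.
Resulting order:

Nate → Leo → Frank → Pat → Mia → Hank


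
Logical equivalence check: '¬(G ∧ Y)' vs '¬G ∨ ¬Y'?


Expression 1: ¬(G ∧ Y)
Expression 2: ¬G ∨ ¬Y
Truth table (G Y | Expr1 Expr2):
  T T |   F     F
  T F |   T     T
  F T |   T     T
  F F |   T     T
All 4 rows agree, so the expressions are logically equivalent.

Yes


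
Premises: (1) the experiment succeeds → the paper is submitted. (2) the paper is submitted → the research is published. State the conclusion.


Hypothetical syllogism: P → Q, Q → R ⊢ P → R
Premise 1: the experiment succeeds → the paper is submitted
Premise 2: the paper is submitted → the research is published
Chain the implications: the middle term (the paper is submitted) links the two.
Conclusion: If the experiment succeeds, then the research is published.

If the experiment succeeds, then the research is published.


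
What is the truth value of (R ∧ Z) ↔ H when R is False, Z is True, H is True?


R = False, Z = True, H = True
Step 1: R ∧ Z = False AND True = False
Step 2: (False) ↔ H: true when both sides have same truth value.
Result: False ↔ True = False

False


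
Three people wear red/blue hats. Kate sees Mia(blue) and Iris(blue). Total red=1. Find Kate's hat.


Total red = 1, seen red = 0
Own red = 1 - 0 = 1
Kate's hat is red.

red


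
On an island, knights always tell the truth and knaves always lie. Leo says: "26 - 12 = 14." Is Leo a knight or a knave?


Statement: "26 - 12 = 14."
Actual: 26 - 12 = 14
Claimed: 14
Statement is TRUE → Leo tells the truth → Knight

Knight


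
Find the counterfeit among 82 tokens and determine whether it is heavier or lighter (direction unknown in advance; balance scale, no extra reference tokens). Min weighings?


Let n = 82. 164 possibilities (n tokens × lighter/heavier); each weighing has 3 outcomes.
Bound for k weighings: say the first weighing puts j tokens on each pan. If it tips, the 2j weighed tokens remain suspects (each with a known direction) and k-1 weighings give 3^(k-1) outcomes; 3^(k-1) is odd, so 2j ≤ 3^(k-1) - 1. If it balances, the n - 2j unweighed tokens remain with direction unknown: 2(n - 2j) ≤ 3^(k-1) - 1 by the same parity argument. Adding, n ≤ (3^(k-1) - 1) + (3^(k-1) - 1)/2 = (3^k - 3)/2, and the classical three-group strategy achieves this (3 tokens in 2 weighings, 12 in 3, 39 in 4, 120 in 5).
So we need the smallest k with (3^k - 3)/2 ≥ 82.
k = 4: (3^4 - 3)/2 = 39 < 82 ✗
k = 5: (3^5 - 3)/2 = 120 ≥ 82 ✓

5


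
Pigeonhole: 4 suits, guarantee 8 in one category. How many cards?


Pigeonhole: to guarantee k in one of n categories, need (k-1)×n + 1.
k = 8, n = 4
Minimum = (8-1) × 4 + 1 = 7 × 4 + 1

29


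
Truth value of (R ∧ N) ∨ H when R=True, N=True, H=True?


R = True, N = True, H = True
Expression: (R ∧ N) ∨ H
Step 1: R ∧ N = True AND True = True
Step 2: (True) ∨ H = True OR True = True

True


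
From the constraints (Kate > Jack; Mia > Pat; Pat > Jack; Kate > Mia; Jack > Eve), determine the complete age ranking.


Constraints: Kate > Jack; Mia > Pat; Pat > Jack; Kate > Mia; Jack > Eve
Method: at each step, the next-highest is the one remaining person who never appears on the smaller side of a constraint between remaining people.
  Step 1: remaining {Kate, Pat, Jack, Mia, Eve}; on the smaller side: {Pat, Jack, Mia, Eve} → Kate is next (Kate > Jack; Kate > Mia).
  Step 2: remaining {Pat, Jack, Mia, Eve}; on the smaller side: {Pat, Jack, Eve} → Mia is next (Mia > Pat).
  Step 3: remaining {Pat, Jack, Eve}; on the smaller side: {Jack, Eve} → Pat is next (Pat > Jack).
  Step 4: remaining {Jack, Eve}; on the smaller side: {Eve} → Jack is next (Jack > Eve).
  Step 5: only Eve remains → lowest.
Final ranking (highest to lowest):

Kate > Mia > Pat > Jack > Eve


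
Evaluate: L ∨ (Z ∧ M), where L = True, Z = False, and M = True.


L = True, Z = False, M = True
Step 1: Z ∧ M = False AND True = False
Step 2: L ∨ False = True OR False = True
AND evaluated first (higher precedence); then OR applied.

True


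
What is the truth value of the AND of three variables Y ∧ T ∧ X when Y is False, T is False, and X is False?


Y = False, T = False, X = False
Step 1: Y ∧ T = False AND False = False
Step 2: (False) ∧ X = (False) AND False = False
AND is true only when ALL operands are true.

False


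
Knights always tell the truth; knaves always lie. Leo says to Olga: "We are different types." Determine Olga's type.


Leo says: "We are different types."
Case 1: Leo is a Knight (truth-teller)
  Statement is true → they ARE different → Olga is a Knave
Case 2: Leo is a Knave (liar)
  Statement is false → they are NOT different → Olga is a Knave
In both cases, Olga is a Knave.

Knave


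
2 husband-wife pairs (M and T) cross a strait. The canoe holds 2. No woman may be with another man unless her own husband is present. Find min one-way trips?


Label couples M and T.
1. WM+WT → (far: WM,WT; near: HM,HT)
2. WM ←   (far: WT; near: HM,HT,WM)
3. HM+HT → (far: HM,HT,WT; near: WM)
4. HM ←   (far: HT,WT; near: HM,WM)  — HM returns, since WM is alone on near bank
5. HM+WM → (far: all four; near: empty)
Every state respects the constraint.
Minimum trips = 5

5


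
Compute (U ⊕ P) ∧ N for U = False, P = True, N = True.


U = False, P = True, N = True
Step 1: U ⊕ P = False XOR True = True
Step 2: True ∧ N = True AND True = True
XOR true when exactly one of U,P is true; then AND with N.

True


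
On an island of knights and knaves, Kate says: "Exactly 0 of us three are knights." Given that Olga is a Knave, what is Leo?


Kate claims exactly 0 knights among Kate, Olga, Leo.
Given: Olga is a Knave.

Case 1: Kate is a Knight (tells truth)
  Then exactly 0 of the three are knights.
  Counting Kate, Olga: 1 knight(s) so far. Need -1 more → impossible.
Case 2: Kate is a Knave (lies)
  Then the count is NOT 0.
  If Leo = Knave, count = 0 = 0 → claim would be true, contradicts lie.
  If Leo = Knight, count = 1 ≠ 0 → lie confirmed ✓

Leo is a Knight.

Knight


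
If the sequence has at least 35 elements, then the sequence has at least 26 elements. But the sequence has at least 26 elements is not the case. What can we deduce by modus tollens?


Modus tollens: P → Q, ¬Q ⊢ ¬P
P: the sequence has at least 35 elements
Q: the sequence has at least 26 elements
We have P → Q and Q is false.
By modus tollens, P must be false.

It is not the case that the sequence has at least 35 elements


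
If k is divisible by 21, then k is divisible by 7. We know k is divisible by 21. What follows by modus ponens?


Modus ponens: P → Q, P ⊢ Q
P: k is divisible by 21
Q: k is divisible by 7
We have P → Q and P is true.
By modus ponens, Q must be true.

k is divisible by 7


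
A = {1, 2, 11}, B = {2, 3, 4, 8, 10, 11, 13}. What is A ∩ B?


A = {1, 2, 11}
B = {2, 3, 4, 8, 10, 11, 13}
Operation: intersection
Elements in both: 2, 11

{2, 11}


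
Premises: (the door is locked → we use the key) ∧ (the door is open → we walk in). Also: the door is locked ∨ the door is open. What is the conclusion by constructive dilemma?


Constructive dilemma: (P → Q) ∧ (R → S), P ∨ R ⊢ Q ∨ S
Premise 1: the door is locked → we use the key
Premise 2: the door is open → we walk in
Premise 3: the door is locked ∨ the door is open
Case 1: Assuming the door is locked, then by Premise 1, we use the key.
Case 2: Assuming the door is open, then by Premise 2, we walk in.
Since one of the door is locked or the door is open must hold, we get we use the key or we walk in.

We use the key or we walk in.


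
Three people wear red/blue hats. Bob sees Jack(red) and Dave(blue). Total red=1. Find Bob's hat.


Total red = 1, seen red = 1
Own red = 1 - 1 = 0
Bob's hat is blue.

blue


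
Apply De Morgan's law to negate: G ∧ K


De Morgan's law: ¬(P ∧ Q) ≡ ¬P ∨ ¬Q
¬(G ∧ K) = ¬G ∨ ¬K

¬G ∨ ¬K


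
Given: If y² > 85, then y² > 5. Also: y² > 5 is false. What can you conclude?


Modus tollens: P → Q, ¬Q ⊢ ¬P
P: y² > 85
Q: y² > 5
We have P → Q and Q is false.
By modus tollens, P must be false.

It is not the case that y² > 85


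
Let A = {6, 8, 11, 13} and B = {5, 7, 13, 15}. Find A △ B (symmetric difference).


A = {6, 8, 11, 13}
B = {5, 7, 13, 15}
Operation: symmetric difference
In A only: [6, 8, 11], in B only: [5, 7, 15]

{5, 6, 7, 8, 11, 15}


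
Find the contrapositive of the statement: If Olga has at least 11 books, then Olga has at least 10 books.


Original: If Olga has at least 11 books, then Olga has at least 10 books
Contrapositive: If ¬Q, then ¬P
Negate Q: not (Olga has at least 10 books)
Negate P: not (Olga has at least 11 books)

If not (Olga has at least 10 books), then not (Olga has at least 11 books).


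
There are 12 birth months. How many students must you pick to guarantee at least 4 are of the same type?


Pigeonhole: to guarantee k in one of n categories, need (k-1)×n + 1.
k = 4, n = 12
Minimum = (4-1) × 12 + 1 = 3 × 12 + 1

37


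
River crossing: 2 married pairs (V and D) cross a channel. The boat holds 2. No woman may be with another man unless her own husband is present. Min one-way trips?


Label couples V and D.
1. WV+WD → (far: WV,WD; near: HV,HD)
2. WV ←   (far: WD; near: HV,HD,WV)
3. HV+HD → (far: HV,HD,WD; near: WV)
4. HV ←   (far: HD,WD; near: HV,WV)  — HV returns, since WV is alone on near bank
5. HV+WV → (far: all four; near: empty)
Every state respects the constraint.
Minimum trips = 5

5


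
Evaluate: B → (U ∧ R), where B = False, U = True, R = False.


B = False, U = True, R = False
Step 1: U ∧ R = True AND False = False
Step 2: B → (False): false only when B=True and consequent=False.
Result: True

True


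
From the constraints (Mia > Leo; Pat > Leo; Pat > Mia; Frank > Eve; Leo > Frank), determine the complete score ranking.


Constraints: Mia > Leo; Pat > Leo; Pat > Mia; Frank > Eve; Leo > Frank
Method: at each step, the next-highest is the one remaining person who never appears on the smaller side of a constraint between remaining people.
  Step 1: remaining {Frank, Leo, Eve, Mia, Pat}; on the smaller side: {Frank, Leo, Eve, Mia} → Pat is next (Pat > Leo; Pat > Mia).
  Step 2: remaining {Frank, Leo, Eve, Mia}; on the smaller side: {Frank, Leo, Eve} → Mia is next (Mia > Leo).
  Step 3: remaining {Frank, Leo, Eve}; on the smaller side: {Frank, Eve} → Leo is next (Leo > Frank).
  Step 4: remaining {Frank, Eve}; on the smaller side: {Eve} → Frank is next (Frank > Eve).
  Step 5: only Eve remains → lowest.
Final ranking (highest to lowest):

Pat > Mia > Leo > Frank > Eve


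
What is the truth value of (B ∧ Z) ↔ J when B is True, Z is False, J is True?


B = True, Z = False, J = True
Step 1: B ∧ Z = True AND False = False
Step 2: (False) ↔ J: true when both sides have same truth value.
Result: False ↔ True = False

False


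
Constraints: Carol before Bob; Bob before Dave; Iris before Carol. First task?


Constraints: Carol before Bob; Bob before Dave; Iris before Carol
The first task can have nothing scheduled before it, so it must never appear on the right of a 'before'.
Tasks appearing after some 'before': Bob, Dave, Carol.
The only task not in that list is Iris → it is first.

Iris


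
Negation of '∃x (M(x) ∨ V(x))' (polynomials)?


Original: ∃x (M(x) ∨ V(x))
Rule: ¬∀→∃, ¬∃→∀, negate predicate.
Negation: ∀x (¬M(x) ∧ ¬V(x))

∀x (¬M(x) ∧ ¬V(x))


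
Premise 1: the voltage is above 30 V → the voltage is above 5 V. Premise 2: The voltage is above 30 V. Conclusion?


Modus ponens: P → Q, P ⊢ Q
P: the voltage is above 30 V
Q: the voltage is above 5 V
We have P → Q and P is true.
By modus ponens, Q must be true.

The voltage is above 5 V


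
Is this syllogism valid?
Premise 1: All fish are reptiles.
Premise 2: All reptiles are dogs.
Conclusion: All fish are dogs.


Premise 1: All fish are reptiles.
Premise 2: All reptiles are dogs.
Conclusion: All fish are dogs.
Barbara syllogism (AAA-1): All A are B, All B are C → All A are C.
Middle term (reptiles) distributed in premise 2.

Valid


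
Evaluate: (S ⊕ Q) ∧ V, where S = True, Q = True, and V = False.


S = True, Q = True, V = False
Step 1: S ⊕ Q = True XOR True = False
Step 2: False ∧ V = False AND False = False
XOR true when exactly one of S,Q is true; then AND with V.

False


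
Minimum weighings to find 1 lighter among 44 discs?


Each weighing has 3 outcomes (left heavy / balance / right heavy), so k weighings distinguish at most 3^k cases; splitting into three near-equal groups achieves this.
Need 3^k ≥ 44: 3^3 = 27 < 44 ≤ 3^4 = 81
k = ⌈log₃(44)⌉ = 4

4


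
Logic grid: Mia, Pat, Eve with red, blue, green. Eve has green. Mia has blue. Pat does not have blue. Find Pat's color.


From clues:
  Eve → green
  Mia → blue
By elimination, Pat gets the remaining.

red


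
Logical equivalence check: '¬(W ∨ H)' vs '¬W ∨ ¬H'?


Expression 1: ¬(W ∨ H)
Expression 2: ¬W ∨ ¬H
Truth table (W H | Expr1 Expr2):
  T T |   F     F
  T F |   F     T   ← differ
  F T |   F     T   ← differ
  F F |   T     T
Counterexample: W=T, H=F gives Expr1 = F but Expr2 = T, so the expressions are NOT logically equivalent.

No


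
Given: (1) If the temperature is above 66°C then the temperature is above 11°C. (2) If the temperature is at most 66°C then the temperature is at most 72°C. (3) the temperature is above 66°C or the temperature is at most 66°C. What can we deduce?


Constructive dilemma: (P → Q) ∧ (R → S), P ∨ R ⊢ Q ∨ S
Premise 1: the temperature is above 66°C → the temperature is above 11°C
Premise 2: the temperature is at most 66°C → the temperature is at most 72°C
Premise 3: the temperature is above 66°C ∨ the temperature is at most 66°C
Case 1: Assuming the temperature is above 66°C, then by Premise 1, the temperature is above 11°C.
Case 2: Assuming the temperature is at most 66°C, then by Premise 2, the temperature is at most 72°C.
Since one of the temperature is above 66°C or the temperature is at most 66°C must hold, we get the temperature is above 11°C or the temperature is at most 72°C.

The temperature is above 11°C or the temperature is at most 72°C.


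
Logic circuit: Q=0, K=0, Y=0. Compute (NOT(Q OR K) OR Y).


Q OR K = 0
NOT(0) = 1
1 OR 0 = 1

1


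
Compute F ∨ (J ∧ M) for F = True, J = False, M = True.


F = True, J = False, M = True
Step 1: J ∧ M = False AND True = False
Step 2: F ∨ False = True OR False = True
AND evaluated first (higher precedence); then OR applied.

True


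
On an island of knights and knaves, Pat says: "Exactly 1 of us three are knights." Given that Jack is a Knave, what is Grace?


Pat claims exactly 1 knights among Pat, Jack, Grace.
Given: Jack is a Knave.

Case 1: Pat is a Knight (tells truth)
  Then exactly 1 of the three are knights.
  Counting Pat, Jack: 1 knight(s) so far. Need 0 more → Grace = Knave.
Case 2: Pat is a Knave (lies)
  Then the count is NOT 1.
  If Grace = Knight, count = 1 = 1 → claim would be true, contradicts lie.
  If Grace = Knave, count = 0 ≠ 1 → lie confirmed ✓

Grace is a Knave.

Knave


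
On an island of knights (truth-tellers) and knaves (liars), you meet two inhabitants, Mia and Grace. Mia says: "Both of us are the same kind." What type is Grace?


Mia says: "Both of us are the same kind."
Case 1: Mia is a Knight (truth-teller)
  Statement is true → they ARE the same → Grace is also a Knight
Case 2: Mia is a Knave (liar)
  Statement is false → they are NOT the same → Grace is a Knight
In both cases, Grace is a Knight.

Knight


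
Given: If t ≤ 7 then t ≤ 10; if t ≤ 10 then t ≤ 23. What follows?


Hypothetical syllogism: P → Q, Q → R ⊢ P → R
Premise 1: t ≤ 7 → t ≤ 10
Premise 2: t ≤ 10 → t ≤ 23
Chain the implications: the middle term (t ≤ 10) links the two.
Conclusion: If t ≤ 7, then t ≤ 23.

If t ≤ 7, then t ≤ 23.


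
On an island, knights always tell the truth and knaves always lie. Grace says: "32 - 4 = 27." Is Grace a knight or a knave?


Statement: "32 - 4 = 27."
Actual: 32 - 4 = 28
Claimed: 27
Statement is FALSE → Grace lies → Knave

Knave


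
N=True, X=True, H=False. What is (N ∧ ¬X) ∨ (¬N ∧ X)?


N = True, X = True, H = False
Expression: (N ∧ ¬X) ∨ (¬N ∧ X)
Step 1: ¬X = NOT True = False
Step 2: N ∧ ¬X = True AND False = False
Step 3: ¬N = NOT True = False
Step 4: ¬N ∧ X = False AND True = False
Step 5: (False) ∨ (False) = False OR False = False

False


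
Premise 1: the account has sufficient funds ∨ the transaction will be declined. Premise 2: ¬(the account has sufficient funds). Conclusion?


Disjunctive syllogism: P ∨ Q, ¬P ⊢ Q
Disjunction: the account has sufficient funds ∨ the transaction will be declined
We know it is not the case that the account has sufficient funds.
By disjunctive syllogism, the other disjunct must be true.

The transaction will be declined


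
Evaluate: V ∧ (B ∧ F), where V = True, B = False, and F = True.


V = True, B = False, F = True
Step 1: B ∧ F = False AND True = False
Step 2: V ∧ False = True AND False = False
AND is true only when ALL operands are true.

False


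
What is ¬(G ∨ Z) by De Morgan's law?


De Morgan's law: ¬(P ∨ Q) ≡ ¬P ∧ ¬Q
¬(G ∨ Z) = ¬G ∧ ¬Z

¬G ∧ ¬Z


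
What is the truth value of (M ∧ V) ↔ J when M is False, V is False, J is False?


M = False, V = False, J = False
Step 1: M ∧ V = False AND False = False
Step 2: (False) ↔ J: true when both sides have same truth value.
Result: False ↔ False = True

True


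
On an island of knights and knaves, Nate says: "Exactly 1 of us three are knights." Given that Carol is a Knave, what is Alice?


Nate claims exactly 1 knights among Nate, Carol, Alice.
Given: Carol is a Knave.

Case 1: Nate is a Knight (tells truth)
  Then exactly 1 of the three are knights.
  Counting Nate, Carol: 1 knight(s) so far. Need 0 more → Alice = Knave.
Case 2: Nate is a Knave (lies)
  Then the count is NOT 1.
  If Alice = Knight, count = 1 = 1 → claim would be true, contradicts lie.
  If Alice = Knave, count = 0 ≠ 1 → lie confirmed ✓

Alice is a Knave.

Knave


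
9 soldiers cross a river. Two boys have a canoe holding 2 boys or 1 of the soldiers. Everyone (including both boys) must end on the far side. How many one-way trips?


Per crossing of one of the soldiers: boys→, one←, one of the soldiers→, one← = 4 trips
9 × 4 = 36, + 1 final boys→ = 37
Minimum trips = 37

37


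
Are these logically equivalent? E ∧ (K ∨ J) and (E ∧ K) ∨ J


Expression 1: E ∧ (K ∨ J)
Expression 2: (E ∧ K) ∨ J
Truth table (E K J | Expr1 Expr2):
  T T T |   T     T
  T T F |   T     T
  T F T |   T     T
  T F F |   F     F
  F T T |   F     T   ← differ
  F T F |   F     F
  F F T |   F     T   ← differ
  F F F |   F     F
Counterexample: E=F, K=T, J=T gives Expr1 = F but Expr2 = T, so the expressions are NOT logically equivalent.

No


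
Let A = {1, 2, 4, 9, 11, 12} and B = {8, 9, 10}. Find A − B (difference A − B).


A = {1, 2, 4, 9, 11, 12}
B = {8, 9, 10}
Operation: difference A − B
In A but not B: 1, 2, 4, 11, 12

{1, 2, 4, 11, 12}


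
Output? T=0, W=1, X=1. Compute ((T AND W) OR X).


T AND W = 0&1 = 0
0 OR 1 = 1

1


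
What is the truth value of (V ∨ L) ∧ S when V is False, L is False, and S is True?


V = False, L = False, S = True
Step 1: V ∨ L = False OR False = False
Step 2: False ∧ S = False AND True = False
OR is true when at least one operand is true; AND requires both.

False


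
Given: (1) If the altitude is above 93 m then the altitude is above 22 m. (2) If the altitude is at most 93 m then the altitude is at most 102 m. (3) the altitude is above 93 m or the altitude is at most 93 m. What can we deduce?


Constructive dilemma: (P → Q) ∧ (R → S), P ∨ R ⊢ Q ∨ S
Premise 1: the altitude is above 93 m → the altitude is above 22 m
Premise 2: the altitude is at most 93 m → the altitude is at most 102 m
Premise 3: the altitude is above 93 m ∨ the altitude is at most 93 m
Case 1: Assuming the altitude is above 93 m, then by Premise 1, the altitude is above 22 m.
Case 2: Assuming the altitude is at most 93 m, then by Premise 2, the altitude is at most 102 m.
Since one of the altitude is above 93 m or the altitude is at most 93 m must hold, we get the altitude is above 22 m or the altitude is at most 102 m.

The altitude is above 22 m or the altitude is at most 102 m.


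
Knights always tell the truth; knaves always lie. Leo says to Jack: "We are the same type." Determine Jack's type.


Leo says: "We are the same type."
Case 1: Leo is a Knight (truth-teller)
  Statement is true → they ARE the same → Jack is also a Knight
Case 2: Leo is a Knave (liar)
  Statement is false → they are NOT the same → Jack is a Knight
In both cases, Jack is a Knight.

Knight


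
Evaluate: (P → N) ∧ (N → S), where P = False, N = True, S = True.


P = False, N = True, S = True
Step 1: P → N is false only when P=True and N=False. Result: True
Step 2: N → S is false only when N=True and S=False. Result: True
Step 3: True ∧ True = True

True


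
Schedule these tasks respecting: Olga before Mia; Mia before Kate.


Constraints: Olga before Mia; Mia before Kate
Method: repeatedly schedule the remaining task that has no remaining task required before it.
  Step 1: remaining {Kate, Mia, Olga}; every task except Olga still has a predecessor pending → schedule Olga.
  Step 2: remaining {Kate, Mia}; every task except Mia still has a predecessor pending → schedule Mia.
  Step 3: only Kate remains → schedule Kate.
Resulting order:

Olga → Mia → Kate


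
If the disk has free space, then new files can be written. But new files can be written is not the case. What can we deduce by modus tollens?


Modus tollens: P → Q, ¬Q ⊢ ¬P
P: the disk has free space
Q: new files can be written
We have P → Q and Q is false.
By modus tollens, P must be false.

It is not the case that the disk has free space


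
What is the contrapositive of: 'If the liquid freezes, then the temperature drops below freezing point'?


Original: If the liquid freezes, then the temperature drops below freezing point
Contrapositive: If ¬Q, then ¬P
Negate Q: not (the temperature drops below freezing point)
Negate P: not (the liquid freezes)

If not (the temperature drops below freezing point), then not (the liquid freezes).


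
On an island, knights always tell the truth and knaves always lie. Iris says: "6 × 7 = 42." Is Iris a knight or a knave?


Statement: "6 × 7 = 42."
Actual: 6 × 7 = 42
Claimed: 42
Statement is TRUE → Iris tells the truth → Knight

Knight


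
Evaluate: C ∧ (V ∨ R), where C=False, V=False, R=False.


C = False, V = False, R = False
Expression: C ∧ (V ∨ R)
Step 1: V ∨ R = False OR False = False
Step 2: C ∧ (False) = False AND False = False

False


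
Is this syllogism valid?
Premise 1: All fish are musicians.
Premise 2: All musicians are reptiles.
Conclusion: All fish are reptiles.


Premise 1: All fish are musicians.
Premise 2: All musicians are reptiles.
Conclusion: All fish are reptiles.
Barbara syllogism (AAA-1): All A are B, All B are C → All A are C.
Middle term (musicians) distributed in premise 2.

Valid


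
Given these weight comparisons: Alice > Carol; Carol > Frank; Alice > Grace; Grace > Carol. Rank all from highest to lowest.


Constraints: Alice > Carol; Carol > Frank; Alice > Grace; Grace > Carol
Method: at each step, the next-highest is the one remaining person who never appears on the smaller side of a constraint between remaining people.
  Step 1: remaining {Frank, Alice, Grace, Carol}; on the smaller side: {Frank, Grace, Carol} → Alice is next (Alice > Carol; Alice > Grace).
  Step 2: remaining {Frank, Grace, Carol}; on the smaller side: {Frank, Carol} → Grace is next (Grace > Carol).
  Step 3: remaining {Frank, Carol}; on the smaller side: {Frank} → Carol is next (Carol > Frank).
  Step 4: only Frank remains → lowest.
Final ranking (highest to lowest):

Alice > Grace > Carol > Frank


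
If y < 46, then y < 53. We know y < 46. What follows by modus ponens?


Modus ponens: P → Q, P ⊢ Q
P: y < 46
Q: y < 53
We have P → Q and P is true.
By modus ponens, Q must be true.

y < 53


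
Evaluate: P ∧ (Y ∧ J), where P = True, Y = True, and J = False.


P = True, Y = True, J = False
Step 1: Y ∧ J = True AND False = False
Step 2: P ∧ False = True AND False = False
AND is true only when ALL operands are true.

False


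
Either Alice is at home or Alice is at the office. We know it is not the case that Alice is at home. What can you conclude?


Disjunctive syllogism: P ∨ Q, ¬P ⊢ Q
Disjunction: Alice is at home ∨ Alice is at the office
We know it is not the case that Alice is at home.
By disjunctive syllogism, the other disjunct must be true.

Alice is at the office


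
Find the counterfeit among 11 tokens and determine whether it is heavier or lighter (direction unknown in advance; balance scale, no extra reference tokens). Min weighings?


Let n = 11. 22 possibilities (n tokens × lighter/heavier); each weighing has 3 outcomes.
Bound for k weighings: say the first weighing puts j tokens on each pan. If it tips, the 2j weighed tokens remain suspects (each with a known direction) and k-1 weighings give 3^(k-1) outcomes; 3^(k-1) is odd, so 2j ≤ 3^(k-1) - 1. If it balances, the n - 2j unweighed tokens remain with direction unknown: 2(n - 2j) ≤ 3^(k-1) - 1 by the same parity argument. Adding, n ≤ (3^(k-1) - 1) + (3^(k-1) - 1)/2 = (3^k - 3)/2, and the classical three-group strategy achieves this (3 tokens in 2 weighings, 12 in 3, 39 in 4, 120 in 5).
So we need the smallest k with (3^k - 3)/2 ≥ 11.
k = 2: (3^2 - 3)/2 = 3 < 11 ✗
k = 3: (3^3 - 3)/2 = 12 ≥ 11 ✓

3


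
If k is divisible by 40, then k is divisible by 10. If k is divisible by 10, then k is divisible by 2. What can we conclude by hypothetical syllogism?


Hypothetical syllogism: P → Q, Q → R ⊢ P → R
Premise 1: k is divisible by 40 → k is divisible by 10
Premise 2: k is divisible by 10 → k is divisible by 2
Chain the implications: the middle term (k is divisible by 10) links the two.
Conclusion: If k is divisible by 40, then k is divisible by 2.

If k is divisible by 40, then k is divisible by 2.


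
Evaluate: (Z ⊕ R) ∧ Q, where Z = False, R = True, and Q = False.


Z = False, R = True, Q = False
Step 1: Z ⊕ R = False XOR True = True
Step 2: True ∧ Q = True AND False = False
XOR true when exactly one of Z,R is true; then AND with Q.

False


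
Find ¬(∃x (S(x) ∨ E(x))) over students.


Original: ∃x (S(x) ∨ E(x))
Rule: ¬∀→∃, ¬∃→∀, negate predicate.
Negation: ∀x (¬S(x) ∧ ¬E(x))

∀x (¬S(x) ∧ ¬E(x))


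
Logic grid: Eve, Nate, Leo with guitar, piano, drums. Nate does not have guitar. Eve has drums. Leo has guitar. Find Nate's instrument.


From clues:
  Leo → guitar
  Eve → drums
By elimination, Nate gets the remaining.

piano


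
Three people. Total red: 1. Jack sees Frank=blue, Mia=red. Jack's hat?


Total red = 1, seen red = 1
Own red = 1 - 1 = 0
Jack's hat is blue.

blue


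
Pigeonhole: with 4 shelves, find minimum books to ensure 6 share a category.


Pigeonhole: to guarantee k in one of n categories, need (k-1)×n + 1.
k = 6, n = 4
Minimum = (6-1) × 4 + 1 = 5 × 4 + 1

21


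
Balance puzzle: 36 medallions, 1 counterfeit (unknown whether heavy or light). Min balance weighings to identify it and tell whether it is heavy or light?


Let n = 36. 72 possibilities (n medallions × lighter/heavier); each weighing has 3 outcomes.
Bound for k weighings: say the first weighing puts j medallions on each pan. If it tips, the 2j weighed medallions remain suspects (each with a known direction) and k-1 weighings give 3^(k-1) outcomes; 3^(k-1) is odd, so 2j ≤ 3^(k-1) - 1. If it balances, the n - 2j unweighed medallions remain with direction unknown: 2(n - 2j) ≤ 3^(k-1) - 1 by the same parity argument. Adding, n ≤ (3^(k-1) - 1) + (3^(k-1) - 1)/2 = (3^k - 3)/2, and the classical three-group strategy achieves this (3 medallions in 2 weighings, 12 in 3, 39 in 4, 120 in 5).
So we need the smallest k with (3^k - 3)/2 ≥ 36.
k = 3: (3^3 - 3)/2 = 12 < 36 ✗
k = 4: (3^4 - 3)/2 = 39 ≥ 36 ✓

4


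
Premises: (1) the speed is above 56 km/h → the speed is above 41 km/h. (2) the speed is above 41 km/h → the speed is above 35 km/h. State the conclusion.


Hypothetical syllogism: P → Q, Q → R ⊢ P → R
Premise 1: the speed is above 56 km/h → the speed is above 41 km/h
Premise 2: the speed is above 41 km/h → the speed is above 35 km/h
Chain the implications: the middle term (the speed is above 41 km/h) links the two.
Conclusion: If the speed is above 56 km/h, then the speed is above 35 km/h.

If the speed is above 56 km/h, then the speed is above 35 km/h.


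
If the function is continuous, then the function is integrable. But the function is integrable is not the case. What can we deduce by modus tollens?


Modus tollens: P → Q, ¬Q ⊢ ¬P
P: the function is continuous
Q: the function is integrable
We have P → Q and Q is false.
By modus tollens, P must be false.

It is not the case that the function is continuous


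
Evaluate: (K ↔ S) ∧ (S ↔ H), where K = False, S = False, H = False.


K = False, S = False, H = False
Step 1: K ↔ S is true when K and S have the same value. Result: True
Step 2: S ↔ H is true when S and H have the same value. Result: True
Step 3: True ∧ True = True

True


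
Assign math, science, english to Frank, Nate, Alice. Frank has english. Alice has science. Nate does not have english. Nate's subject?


From clues:
  Alice → science
  Frank → english
By elimination, Nate gets the remaining.

math


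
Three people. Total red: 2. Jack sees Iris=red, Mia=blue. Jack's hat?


Total red = 2, seen red = 1
Own red = 2 - 1 = 1
Jack's hat is red.

red


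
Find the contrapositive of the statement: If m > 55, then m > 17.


Original: If m > 55, then m > 17
Contrapositive: If ¬Q, then ¬P
Negate Q: not (m > 17)
Negate P: not (m > 55)

If not (m > 17), then not (m > 55).


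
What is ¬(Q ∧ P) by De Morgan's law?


De Morgan's law: ¬(P ∧ Q) ≡ ¬P ∨ ¬Q
¬(Q ∧ P) = ¬Q ∨ ¬P

¬Q ∨ ¬P


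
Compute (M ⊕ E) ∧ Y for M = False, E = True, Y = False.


M = False, E = True, Y = False
Step 1: M ⊕ E = False XOR True = True
Step 2: True ∧ Y = True AND False = False
XOR true when exactly one of M,E is true; then AND with Y.

False


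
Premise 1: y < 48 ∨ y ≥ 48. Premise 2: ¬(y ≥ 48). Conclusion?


Disjunctive syllogism: P ∨ Q, ¬P ⊢ Q
Disjunction: y < 48 ∨ y ≥ 48
We know it is not the case that y ≥ 48.
By disjunctive syllogism, the other disjunct must be true.

y < 48


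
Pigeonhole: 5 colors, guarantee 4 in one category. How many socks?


Pigeonhole: to guarantee k in one of n categories, need (k-1)×n + 1.
k = 4, n = 5
Minimum = (4-1) × 5 + 1 = 3 × 5 + 1

16


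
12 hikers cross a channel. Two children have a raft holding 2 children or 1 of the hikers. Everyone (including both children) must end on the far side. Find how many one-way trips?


Per crossing of one of the hikers: children→, one←, one of the hikers→, one← = 4 trips
12 × 4 = 48, + 1 final children→ = 49
Minimum trips = 49

49


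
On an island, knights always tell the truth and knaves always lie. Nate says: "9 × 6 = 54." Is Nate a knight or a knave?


Statement: "9 × 6 = 54."
Actual: 9 × 6 = 54
Claimed: 54
Statement is TRUE → Nate tells the truth → Knight

Knight


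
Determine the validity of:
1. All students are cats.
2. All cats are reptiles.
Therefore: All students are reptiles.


Premise 1: All students are cats.
Premise 2: All cats are reptiles.
Conclusion: All students are reptiles.
Barbara syllogism (AAA-1): All A are B, All B are C → All A are C.
Middle term (cats) distributed in premise 2.

Valid


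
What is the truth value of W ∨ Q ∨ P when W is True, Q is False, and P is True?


W = True, Q = False, P = True
Step 1: W ∨ Q = True OR False = True
Step 2: True ∨ P = True OR True = True
OR is true when at least one operand is true.

True


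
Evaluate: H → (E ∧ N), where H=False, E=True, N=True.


H = False, E = True, N = True
Expression: H → (E ∧ N)
Step 1: E ∧ N = True AND True = True
Step 2: H → (True) = False → True = True

True


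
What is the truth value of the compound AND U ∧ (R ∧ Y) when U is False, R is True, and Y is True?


U = False, R = True, Y = True
Step 1: R ∧ Y = True AND True = True
Step 2: U ∧ True = False AND True = False
AND is true only when ALL operands are true.

False


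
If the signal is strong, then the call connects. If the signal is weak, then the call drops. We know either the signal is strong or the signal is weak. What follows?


Constructive dilemma: (P → Q) ∧ (R → S), P ∨ R ⊢ Q ∨ S
Premise 1: the signal is strong → the call connects
Premise 2: the signal is weak → the call drops
Premise 3: the signal is strong ∨ the signal is weak
Case 1: Assuming the signal is strong, then by Premise 1, the call connects.
Case 2: Assuming the signal is weak, then by Premise 2, the call drops.
Since one of the signal is strong or the signal is weak must hold, we get the call connects or the call drops.

The call connects or the call drops.


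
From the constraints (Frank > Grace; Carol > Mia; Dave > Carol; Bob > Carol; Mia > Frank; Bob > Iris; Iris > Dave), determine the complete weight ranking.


Constraints: Frank > Grace; Carol > Mia; Dave > Carol; Bob > Carol; Mia > Frank; Bob > Iris; Iris > Dave
Method: at each step, the next-highest is the one remaining person who never appears on the smaller side of a constraint between remaining people.
  Step 1: remaining {Carol, Bob, Grace, Dave, Iris, Frank, Mia}; on the smaller side: {Carol, Grace, Dave, Iris, Frank, Mia} → Bob is next (Bob > Carol; Bob > Iris).
  Step 2: remaining {Carol, Grace, Dave, Iris, Frank, Mia}; on the smaller side: {Carol, Grace, Dave, Frank, Mia} → Iris is next (Iris > Dave).
  Step 3: remaining {Carol, Grace, Dave, Frank, Mia}; on the smaller side: {Carol, Grace, Frank, Mia} → Dave is next (Dave > Carol).
  Step 4: remaining {Carol, Grace, Frank, Mia}; on the smaller side: {Grace, Frank, Mia} → Carol is next (Carol > Mia).
  Step 5: remaining {Grace, Frank, Mia}; on the smaller side: {Grace, Frank} → Mia is next (Mia > Frank).
  Step 6: remaining {Grace, Frank}; on the smaller side: {Grace} → Frank is next (Frank > Grace).
  Step 7: only Grace remains → lowest.
Final ranking (highest to lowest):

Bob > Iris > Dave > Carol > Mia > Frank > Grace


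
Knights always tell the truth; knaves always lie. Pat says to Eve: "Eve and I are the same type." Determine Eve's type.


Pat says: "Eve and I are the same type."
Case 1: Pat is a Knight (truth-teller)
  Statement is true → they ARE the same → Eve is also a Knight
Case 2: Pat is a Knave (liar)
  Statement is false → they are NOT the same → Eve is a Knight
In both cases, Eve is a Knight.

Knight


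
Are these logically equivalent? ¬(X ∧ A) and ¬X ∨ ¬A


Expression 1: ¬(X ∧ A)
Expression 2: ¬X ∨ ¬A
Truth table (X A | Expr1 Expr2):
  T T |   F     F
  T F |   T     T
  F T |   T     T
  F F |   T     T
All 4 rows agree, so the expressions are logically equivalent.

Yes
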